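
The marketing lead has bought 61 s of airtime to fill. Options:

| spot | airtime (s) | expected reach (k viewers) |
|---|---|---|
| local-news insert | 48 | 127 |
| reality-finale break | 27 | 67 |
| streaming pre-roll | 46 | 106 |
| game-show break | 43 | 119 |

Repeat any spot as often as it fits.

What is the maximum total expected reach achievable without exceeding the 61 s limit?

Ranking by ratio (expected reach/s): game-show break 2.77, local-news insert 2.65, reality-finale break 2.48, streaming pre-roll 2.30.
The ratio heuristic lands on game-show break (119) but leaves 18 s idle.
Dropping game-show break frees 43 s; slotting in 2×reality-finale break (54 s) lifts the total to 134 at 54 s.
That's the maximum — no swap from here does better than 134.

134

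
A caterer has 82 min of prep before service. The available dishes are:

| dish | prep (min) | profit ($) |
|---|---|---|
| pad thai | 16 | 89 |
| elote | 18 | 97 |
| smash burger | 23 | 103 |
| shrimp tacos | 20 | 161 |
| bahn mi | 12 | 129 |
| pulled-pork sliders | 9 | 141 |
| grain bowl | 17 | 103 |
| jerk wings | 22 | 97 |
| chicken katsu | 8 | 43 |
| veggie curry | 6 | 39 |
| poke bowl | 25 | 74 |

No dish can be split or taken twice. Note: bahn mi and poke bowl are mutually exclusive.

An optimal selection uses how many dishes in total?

6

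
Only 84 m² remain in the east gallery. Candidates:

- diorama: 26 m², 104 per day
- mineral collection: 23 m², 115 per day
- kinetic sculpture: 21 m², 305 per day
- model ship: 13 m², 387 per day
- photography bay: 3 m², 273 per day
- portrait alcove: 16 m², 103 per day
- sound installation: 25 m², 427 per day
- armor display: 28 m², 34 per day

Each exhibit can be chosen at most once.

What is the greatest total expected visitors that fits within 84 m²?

1495

Taking kinetic sculpture + model ship + photography bay + portrait alcove + sound installation: 78 m² used, 1495 in expected visitors.
The closest alternative, kinetic sculpture + model ship + photography bay + sound installation, reaches only 1392.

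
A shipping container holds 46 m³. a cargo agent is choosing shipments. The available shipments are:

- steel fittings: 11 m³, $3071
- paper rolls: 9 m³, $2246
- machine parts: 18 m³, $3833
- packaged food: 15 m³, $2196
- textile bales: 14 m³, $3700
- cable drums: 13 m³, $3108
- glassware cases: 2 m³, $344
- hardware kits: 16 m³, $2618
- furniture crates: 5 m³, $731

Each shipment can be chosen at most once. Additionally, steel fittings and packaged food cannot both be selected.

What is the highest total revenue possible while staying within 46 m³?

Density check — steel fittings 279.18, textile bales 264.29, paper rolls 249.56 are the best per m³.
The ratio heuristic lands on steel fittings + paper rolls + textile bales + glassware cases + furniture crates (10092) but leaves 5 m³ idle.
Replace paper rolls with cable drums: the trade gains 862 net, giving 10954 at 45 m³.
An exhaustive check of the 512 subsets confirms 10954.

10954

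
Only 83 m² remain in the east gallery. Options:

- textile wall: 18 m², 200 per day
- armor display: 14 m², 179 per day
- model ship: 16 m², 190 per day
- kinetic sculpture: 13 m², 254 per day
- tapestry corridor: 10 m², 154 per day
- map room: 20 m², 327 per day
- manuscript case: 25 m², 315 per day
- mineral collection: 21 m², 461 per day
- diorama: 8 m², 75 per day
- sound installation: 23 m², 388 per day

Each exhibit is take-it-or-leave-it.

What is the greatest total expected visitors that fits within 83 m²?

1447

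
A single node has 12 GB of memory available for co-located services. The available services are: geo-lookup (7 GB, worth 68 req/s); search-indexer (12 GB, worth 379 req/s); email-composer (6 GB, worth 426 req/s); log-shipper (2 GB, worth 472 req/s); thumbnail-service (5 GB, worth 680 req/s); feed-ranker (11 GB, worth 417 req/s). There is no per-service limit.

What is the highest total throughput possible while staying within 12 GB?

2832

By throughput per GB: log-shipper 236.00, thumbnail-service 136.00, email-composer 71.00 lead.
Best packing: 6×log-shipper — 12 GB, 2832 total.
Every other selection either busts 12 GB or fails to beat 2832.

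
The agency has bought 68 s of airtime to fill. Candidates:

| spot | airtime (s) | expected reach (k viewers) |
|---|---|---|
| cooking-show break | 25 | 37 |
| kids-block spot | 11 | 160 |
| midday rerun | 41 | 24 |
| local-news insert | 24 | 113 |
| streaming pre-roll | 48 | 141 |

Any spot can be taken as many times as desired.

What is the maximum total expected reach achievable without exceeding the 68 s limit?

Best packing: 6×kids-block spot — 66 s, 960 total.

960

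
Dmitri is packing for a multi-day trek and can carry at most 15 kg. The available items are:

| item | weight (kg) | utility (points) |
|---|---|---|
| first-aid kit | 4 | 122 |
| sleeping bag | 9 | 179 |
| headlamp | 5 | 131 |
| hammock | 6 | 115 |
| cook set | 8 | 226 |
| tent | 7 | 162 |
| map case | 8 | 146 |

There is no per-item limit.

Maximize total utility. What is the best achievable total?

Filling by ratio: 3×first-aid kit for 366, with 3 kg left unused.
Replace first-aid kit with tent: the trade gains 40 net, giving 406 at 15 kg.

406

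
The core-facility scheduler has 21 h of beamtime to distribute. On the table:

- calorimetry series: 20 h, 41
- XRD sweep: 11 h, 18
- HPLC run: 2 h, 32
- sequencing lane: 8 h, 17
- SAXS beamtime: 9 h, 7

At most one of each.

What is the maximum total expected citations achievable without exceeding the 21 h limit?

The ratio ordering already packs tightly: XRD sweep + HPLC run + sequencing lane, 21 h, 67.

67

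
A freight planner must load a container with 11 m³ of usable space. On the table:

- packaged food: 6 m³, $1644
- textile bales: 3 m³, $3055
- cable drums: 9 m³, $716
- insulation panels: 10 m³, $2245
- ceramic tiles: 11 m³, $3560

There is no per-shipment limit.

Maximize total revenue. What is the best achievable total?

The ratio ordering already packs tightly: 3×textile bales, 9 m³, 9165.

9165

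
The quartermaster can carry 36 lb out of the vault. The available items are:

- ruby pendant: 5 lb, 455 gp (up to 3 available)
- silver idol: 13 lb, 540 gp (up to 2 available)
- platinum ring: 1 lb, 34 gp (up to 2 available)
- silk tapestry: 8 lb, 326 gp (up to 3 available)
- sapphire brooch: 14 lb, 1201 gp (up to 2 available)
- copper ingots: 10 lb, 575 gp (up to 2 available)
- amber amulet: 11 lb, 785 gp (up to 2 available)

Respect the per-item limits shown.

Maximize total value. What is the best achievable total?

By value per lb: ruby pendant 91.00, sapphire brooch 85.79, amber amulet 71.36, copper ingots 57.50 lead.
Taking the top-ratio items first gives 3×ruby pendant + 2×platinum ring + sapphire brooch for 2634 (31 lb).
The 6 lb tied up in ruby pendant and platinum ring is better spent on amber amulet — total rises to 2930 (36 lb).

2930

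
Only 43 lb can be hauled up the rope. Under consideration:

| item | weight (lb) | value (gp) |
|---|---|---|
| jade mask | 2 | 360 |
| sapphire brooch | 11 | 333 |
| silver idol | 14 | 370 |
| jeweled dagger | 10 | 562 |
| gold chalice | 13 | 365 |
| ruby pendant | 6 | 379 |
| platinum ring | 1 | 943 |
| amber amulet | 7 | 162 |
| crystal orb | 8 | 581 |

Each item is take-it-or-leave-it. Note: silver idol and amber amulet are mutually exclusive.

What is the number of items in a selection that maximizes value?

Best achievable value is 3195.
jade mask + silver idol + jeweled dagger + ruby pendant + platinum ring + crystal orb hits 3195 at 41 lb.
Every optimal selection uses 6 items.

6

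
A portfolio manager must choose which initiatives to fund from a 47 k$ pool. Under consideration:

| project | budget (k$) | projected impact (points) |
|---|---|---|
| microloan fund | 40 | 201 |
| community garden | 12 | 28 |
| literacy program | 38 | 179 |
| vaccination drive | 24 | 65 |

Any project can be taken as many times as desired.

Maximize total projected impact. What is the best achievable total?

201

Taking microloan fund: 40 k$ used, 201 in projected impact.
That's the maximum — no swap from here does better than 201.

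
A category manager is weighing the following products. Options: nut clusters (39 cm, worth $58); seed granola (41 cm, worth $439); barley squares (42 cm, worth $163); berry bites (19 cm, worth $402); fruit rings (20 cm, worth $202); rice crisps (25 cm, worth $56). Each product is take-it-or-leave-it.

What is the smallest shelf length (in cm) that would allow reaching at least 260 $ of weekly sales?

Need the lightest bundle worth ≥ 260.
berry bites reaches 402 using 19 cm.
Below 19 cm the best achievable stays under 260.

19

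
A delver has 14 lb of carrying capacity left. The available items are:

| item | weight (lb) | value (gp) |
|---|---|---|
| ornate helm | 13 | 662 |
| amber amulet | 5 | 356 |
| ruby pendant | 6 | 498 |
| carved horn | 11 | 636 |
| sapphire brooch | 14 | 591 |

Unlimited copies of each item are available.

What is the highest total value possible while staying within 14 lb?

996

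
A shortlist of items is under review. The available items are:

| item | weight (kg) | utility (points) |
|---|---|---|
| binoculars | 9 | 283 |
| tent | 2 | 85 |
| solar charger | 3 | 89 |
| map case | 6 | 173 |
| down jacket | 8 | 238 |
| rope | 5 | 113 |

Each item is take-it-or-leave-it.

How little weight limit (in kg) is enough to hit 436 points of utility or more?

Look for the lowest-weight combination reaching 436.
binoculars + tent + solar charger: 457 utility at 14 kg.
No combination under 14 kg hits 436.

14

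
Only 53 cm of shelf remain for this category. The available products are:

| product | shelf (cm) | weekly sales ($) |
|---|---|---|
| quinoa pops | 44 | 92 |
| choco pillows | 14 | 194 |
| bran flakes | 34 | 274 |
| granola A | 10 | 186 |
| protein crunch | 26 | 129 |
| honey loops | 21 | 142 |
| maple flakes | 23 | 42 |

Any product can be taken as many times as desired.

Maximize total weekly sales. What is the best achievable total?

The ratio ordering already packs tightly: 5×granola A, 50 cm, 930.
Every other selection either busts 53 cm or fails to beat 930.

930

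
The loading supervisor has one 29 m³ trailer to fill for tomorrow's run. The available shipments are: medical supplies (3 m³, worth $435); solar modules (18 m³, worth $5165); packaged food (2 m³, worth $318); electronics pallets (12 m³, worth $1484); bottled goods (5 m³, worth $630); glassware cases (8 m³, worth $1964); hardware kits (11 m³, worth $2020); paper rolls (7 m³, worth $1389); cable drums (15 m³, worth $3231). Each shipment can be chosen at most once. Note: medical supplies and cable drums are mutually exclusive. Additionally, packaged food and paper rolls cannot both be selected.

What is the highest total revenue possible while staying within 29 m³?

7564

By revenue per m³: solar modules 286.94, glassware cases 245.50, cable drums 215.40 lead.
Filling by ratio: solar modules + packaged food + glassware cases for 7447, with 1 m³ left unused.
The 2 m³ tied up in packaged food is better spent on medical supplies — total rises to 7564 (29 m³).
An exhaustive check of the 512 subsets confirms 7564.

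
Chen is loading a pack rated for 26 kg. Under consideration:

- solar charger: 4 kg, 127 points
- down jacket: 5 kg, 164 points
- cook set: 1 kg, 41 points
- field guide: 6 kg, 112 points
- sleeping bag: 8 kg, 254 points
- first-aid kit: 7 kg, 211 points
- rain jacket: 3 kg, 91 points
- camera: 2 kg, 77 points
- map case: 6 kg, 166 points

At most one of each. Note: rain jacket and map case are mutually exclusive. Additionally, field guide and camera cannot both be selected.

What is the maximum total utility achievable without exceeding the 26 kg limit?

Taking the top-ratio items first gives solar charger + down jacket + cook set + sleeping bag + rain jacket + camera for 754 (23 kg).
Replace solar charger with first-aid kit: the trade gains 84 net, giving 838 at 26 kg.

838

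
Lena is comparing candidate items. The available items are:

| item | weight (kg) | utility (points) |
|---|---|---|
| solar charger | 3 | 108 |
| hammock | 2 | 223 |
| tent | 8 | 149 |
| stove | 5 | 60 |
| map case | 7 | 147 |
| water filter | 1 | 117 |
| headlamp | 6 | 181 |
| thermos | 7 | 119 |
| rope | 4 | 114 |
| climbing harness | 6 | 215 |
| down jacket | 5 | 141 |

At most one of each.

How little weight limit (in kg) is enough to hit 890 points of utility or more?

21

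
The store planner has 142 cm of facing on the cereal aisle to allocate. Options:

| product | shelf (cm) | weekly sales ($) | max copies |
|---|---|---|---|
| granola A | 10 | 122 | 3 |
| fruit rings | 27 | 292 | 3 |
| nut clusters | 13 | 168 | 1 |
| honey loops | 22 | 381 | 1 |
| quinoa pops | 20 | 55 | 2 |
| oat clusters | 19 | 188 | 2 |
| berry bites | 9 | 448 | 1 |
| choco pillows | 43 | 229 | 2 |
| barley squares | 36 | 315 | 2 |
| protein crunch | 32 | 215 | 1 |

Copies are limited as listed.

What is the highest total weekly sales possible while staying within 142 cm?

Taking the top-ratio products first gives 3×granola A + 2×fruit rings + nut clusters + honey loops + berry bites for 1947 (128 cm).
Dropping nut clusters frees 13 cm; slotting in fruit rings (27 cm) lifts the total to 2071 at 142 cm.

2071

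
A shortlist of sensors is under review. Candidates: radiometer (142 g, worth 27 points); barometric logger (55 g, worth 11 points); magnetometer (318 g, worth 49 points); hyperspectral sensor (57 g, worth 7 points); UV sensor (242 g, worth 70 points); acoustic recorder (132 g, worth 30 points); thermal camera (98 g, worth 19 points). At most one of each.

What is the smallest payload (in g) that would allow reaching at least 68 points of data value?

Look for the lowest-payload combination reaching 68.
Taking UV sensor gives 70 (≥ 68) for 242 g.
Below 242 g the best achievable stays under 68.

242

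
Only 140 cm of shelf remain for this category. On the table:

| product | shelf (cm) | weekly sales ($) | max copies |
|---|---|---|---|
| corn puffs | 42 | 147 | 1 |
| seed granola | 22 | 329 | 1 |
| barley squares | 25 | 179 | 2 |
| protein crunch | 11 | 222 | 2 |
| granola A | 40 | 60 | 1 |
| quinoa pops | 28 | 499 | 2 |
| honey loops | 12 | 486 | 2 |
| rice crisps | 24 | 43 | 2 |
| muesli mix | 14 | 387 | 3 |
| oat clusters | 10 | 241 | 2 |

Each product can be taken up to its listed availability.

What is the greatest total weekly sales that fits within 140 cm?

3558

2×protein crunch + quinoa pops + 2×honey loops + 3×muesli mix + 2×oat clusters uses 136 of the 140 cm and totals 3558.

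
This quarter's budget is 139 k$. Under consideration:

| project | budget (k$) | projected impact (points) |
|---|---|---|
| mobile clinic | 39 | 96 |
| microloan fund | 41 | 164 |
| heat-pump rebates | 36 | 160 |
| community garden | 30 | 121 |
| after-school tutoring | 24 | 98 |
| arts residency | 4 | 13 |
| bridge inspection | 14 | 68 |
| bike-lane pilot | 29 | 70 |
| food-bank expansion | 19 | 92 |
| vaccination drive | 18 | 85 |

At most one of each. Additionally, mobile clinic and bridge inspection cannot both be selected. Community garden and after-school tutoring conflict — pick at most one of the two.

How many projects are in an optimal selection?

Best achievable projected impact is 599.
microloan fund + heat-pump rebates + after-school tutoring + food-bank expansion + vaccination drive hits 599 at 138 k$.
Every optimal selection uses 5 projects.

5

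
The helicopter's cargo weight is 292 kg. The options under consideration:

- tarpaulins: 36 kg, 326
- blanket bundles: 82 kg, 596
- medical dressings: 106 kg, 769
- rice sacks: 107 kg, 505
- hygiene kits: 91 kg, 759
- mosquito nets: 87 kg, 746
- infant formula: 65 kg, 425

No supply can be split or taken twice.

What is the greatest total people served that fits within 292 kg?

2274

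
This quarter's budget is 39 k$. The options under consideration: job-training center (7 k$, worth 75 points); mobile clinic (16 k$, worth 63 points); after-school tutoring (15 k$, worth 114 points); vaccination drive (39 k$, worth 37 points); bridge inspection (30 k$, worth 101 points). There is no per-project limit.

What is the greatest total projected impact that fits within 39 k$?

By projected impact per k$: job-training center 10.71, after-school tutoring 7.60, mobile clinic 3.94, bridge inspection 3.37 lead.
Best packing: 5×job-training center — 35 k$, 375 total.
The spare 4 k$ is too small for any remaining project, and no exchange beats 375.

375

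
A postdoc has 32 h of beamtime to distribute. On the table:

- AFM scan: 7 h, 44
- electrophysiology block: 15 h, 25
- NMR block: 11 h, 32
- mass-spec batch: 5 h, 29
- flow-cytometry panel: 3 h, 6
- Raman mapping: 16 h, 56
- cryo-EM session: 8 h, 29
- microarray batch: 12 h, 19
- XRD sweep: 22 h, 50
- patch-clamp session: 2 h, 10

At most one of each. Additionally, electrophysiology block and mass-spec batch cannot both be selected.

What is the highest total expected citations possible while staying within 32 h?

139

The ratio heuristic lands on AFM scan + mass-spec batch + flow-cytometry panel + cryo-EM session + patch-clamp session (118) but leaves 7 h idle.
Replace flow-cytometry panel and cryo-EM session with Raman mapping: the trade gains 21 net, giving 139 at 30 h.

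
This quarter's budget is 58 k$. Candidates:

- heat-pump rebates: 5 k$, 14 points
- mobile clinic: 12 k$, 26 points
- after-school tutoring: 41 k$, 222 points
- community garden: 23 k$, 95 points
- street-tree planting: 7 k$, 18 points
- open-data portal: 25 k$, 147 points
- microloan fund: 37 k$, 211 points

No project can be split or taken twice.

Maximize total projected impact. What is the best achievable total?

262

Filling by ratio: heat-pump rebates + community garden + open-data portal for 256, with 5 k$ left unused.
The 48 k$ tied up in community garden and open-data portal is better spent on mobile clinic + after-school tutoring — total rises to 262 (58 k$).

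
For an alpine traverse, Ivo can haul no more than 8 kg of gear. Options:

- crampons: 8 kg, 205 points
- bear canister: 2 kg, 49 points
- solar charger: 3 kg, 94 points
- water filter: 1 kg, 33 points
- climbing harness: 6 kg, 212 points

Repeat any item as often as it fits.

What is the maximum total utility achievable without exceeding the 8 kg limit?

278

The ratio ordering already packs tightly: 2×water filter + climbing harness, 8 kg, 278.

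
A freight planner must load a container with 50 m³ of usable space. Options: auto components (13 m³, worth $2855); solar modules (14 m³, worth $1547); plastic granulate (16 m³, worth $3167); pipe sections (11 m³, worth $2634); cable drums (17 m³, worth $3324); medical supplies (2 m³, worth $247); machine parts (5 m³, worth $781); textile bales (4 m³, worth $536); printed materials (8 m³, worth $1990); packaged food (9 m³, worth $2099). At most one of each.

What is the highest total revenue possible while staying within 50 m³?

10912

Greedy by ratio would take auto components + pipe sections + machine parts + textile bales + printed materials + packaged food: 50 m³ used, total 10895.
Replace machine parts and textile bales and printed materials with cable drums: the trade gains 17 net, giving 10912 at 50 m³.
Runner-up auto components + pipe sections + machine parts + textile bales + printed materials + packaged food tops out at 10895.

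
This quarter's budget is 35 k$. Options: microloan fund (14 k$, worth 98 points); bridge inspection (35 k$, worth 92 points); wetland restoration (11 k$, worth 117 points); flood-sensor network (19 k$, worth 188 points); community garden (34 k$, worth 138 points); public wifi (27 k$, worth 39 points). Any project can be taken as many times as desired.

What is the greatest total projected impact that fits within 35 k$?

351

Density check — wetland restoration 10.64, flood-sensor network 9.89, microloan fund 7.00 are the best per k$.
3×wetland restoration uses 33 of the 35 k$ and totals 351.
Nothing else within 35 k$ beats 351.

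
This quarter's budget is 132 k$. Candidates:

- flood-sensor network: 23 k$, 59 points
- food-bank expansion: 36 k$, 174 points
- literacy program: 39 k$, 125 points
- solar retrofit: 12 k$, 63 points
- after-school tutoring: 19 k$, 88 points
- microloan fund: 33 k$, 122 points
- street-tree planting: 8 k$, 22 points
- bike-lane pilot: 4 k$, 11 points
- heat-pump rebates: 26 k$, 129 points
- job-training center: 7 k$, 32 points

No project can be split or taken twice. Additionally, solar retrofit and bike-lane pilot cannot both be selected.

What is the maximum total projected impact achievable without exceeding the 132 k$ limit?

579

Taking food-bank expansion + literacy program + solar retrofit + after-school tutoring + heat-pump rebates: 132 k$ used, 579 in projected impact.
No other feasible combination exceeds 579.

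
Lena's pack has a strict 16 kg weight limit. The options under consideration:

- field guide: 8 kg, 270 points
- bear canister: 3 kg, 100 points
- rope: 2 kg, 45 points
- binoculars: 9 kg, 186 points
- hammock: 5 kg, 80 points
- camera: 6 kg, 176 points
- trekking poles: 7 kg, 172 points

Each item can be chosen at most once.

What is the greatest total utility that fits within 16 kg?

491

By utility per kg: field guide 33.75, bear canister 33.33, camera 29.33 lead.
Greedy by ratio would take field guide + bear canister + rope: 13 kg used, total 415.
Dropping bear canister frees 3 kg; slotting in camera (6 kg) lifts the total to 491 at 16 kg.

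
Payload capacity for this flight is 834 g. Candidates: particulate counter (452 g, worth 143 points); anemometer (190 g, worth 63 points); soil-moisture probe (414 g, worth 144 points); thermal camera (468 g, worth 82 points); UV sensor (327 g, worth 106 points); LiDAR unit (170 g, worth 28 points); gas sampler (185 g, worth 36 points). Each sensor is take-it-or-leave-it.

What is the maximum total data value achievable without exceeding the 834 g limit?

250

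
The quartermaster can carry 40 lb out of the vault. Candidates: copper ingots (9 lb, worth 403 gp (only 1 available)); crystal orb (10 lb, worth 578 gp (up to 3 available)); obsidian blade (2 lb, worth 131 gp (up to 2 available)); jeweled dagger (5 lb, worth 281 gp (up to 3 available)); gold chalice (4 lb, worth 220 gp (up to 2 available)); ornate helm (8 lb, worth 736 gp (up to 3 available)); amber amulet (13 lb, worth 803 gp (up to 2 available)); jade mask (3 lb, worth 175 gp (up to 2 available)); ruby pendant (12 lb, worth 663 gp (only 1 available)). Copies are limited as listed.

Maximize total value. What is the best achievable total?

3186

A density-first pass picks 2×obsidian blade + jeweled dagger + 3×ornate helm + 2×jade mask — 3101 at 39 lb.
The 12 lb tied up in 2×obsidian blade and jeweled dagger and jade mask is better spent on amber amulet — total rises to 3186 (40 lb).
Every other selection either busts 40 lb or exceeds an availability limit or fails to beat 3186.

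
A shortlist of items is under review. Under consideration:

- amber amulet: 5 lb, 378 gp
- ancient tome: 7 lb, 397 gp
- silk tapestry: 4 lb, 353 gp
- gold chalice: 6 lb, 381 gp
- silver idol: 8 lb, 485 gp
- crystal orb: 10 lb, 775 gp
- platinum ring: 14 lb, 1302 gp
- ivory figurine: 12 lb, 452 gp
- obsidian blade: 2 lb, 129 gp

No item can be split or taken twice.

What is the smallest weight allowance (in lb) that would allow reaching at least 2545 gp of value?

Need the lightest bundle worth ≥ 2545.
silk tapestry + crystal orb + platinum ring + obsidian blade reaches 2559 using 30 lb.
Below 30 lb the best achievable stays under 2545.

30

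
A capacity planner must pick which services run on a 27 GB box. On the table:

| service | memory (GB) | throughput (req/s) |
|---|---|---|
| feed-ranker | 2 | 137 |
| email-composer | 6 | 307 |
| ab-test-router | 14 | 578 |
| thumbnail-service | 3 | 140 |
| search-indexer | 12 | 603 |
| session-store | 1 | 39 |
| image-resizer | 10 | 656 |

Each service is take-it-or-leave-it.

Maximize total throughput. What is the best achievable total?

1536

Filling by ratio: feed-ranker + email-composer + thumbnail-service + session-store + image-resizer for 1279, with 5 GB left unused.
Replace email-composer and session-store with search-indexer: the trade gains 257 net, giving 1536 at 27 GB.
Runner-up thumbnail-service + search-indexer + session-store + image-resizer tops out at 1438.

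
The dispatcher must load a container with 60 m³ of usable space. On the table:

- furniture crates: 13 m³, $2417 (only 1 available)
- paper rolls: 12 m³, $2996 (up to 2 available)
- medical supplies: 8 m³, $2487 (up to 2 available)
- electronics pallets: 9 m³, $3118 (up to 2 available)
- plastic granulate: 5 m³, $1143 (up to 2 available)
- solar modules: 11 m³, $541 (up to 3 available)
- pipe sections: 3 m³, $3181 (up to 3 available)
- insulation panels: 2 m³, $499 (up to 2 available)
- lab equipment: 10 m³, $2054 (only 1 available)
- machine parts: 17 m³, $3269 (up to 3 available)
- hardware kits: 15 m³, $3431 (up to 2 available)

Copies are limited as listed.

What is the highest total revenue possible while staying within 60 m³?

24892

Density check — pipe sections 1060.33, electronics pallets 346.44, medical supplies 310.88, paper rolls 249.67 are the best per m³.
Greedy by ratio would take paper rolls + 2×medical supplies + 2×electronics pallets + 3×pipe sections + 2×insulation panels: 59 m³ used, total 24747.
Dropping 2×insulation panels frees 4 m³; slotting in plastic granulate (5 m³) lifts the total to 24892 at 60 m³.
That's the maximum — no swap from here does better than 24892.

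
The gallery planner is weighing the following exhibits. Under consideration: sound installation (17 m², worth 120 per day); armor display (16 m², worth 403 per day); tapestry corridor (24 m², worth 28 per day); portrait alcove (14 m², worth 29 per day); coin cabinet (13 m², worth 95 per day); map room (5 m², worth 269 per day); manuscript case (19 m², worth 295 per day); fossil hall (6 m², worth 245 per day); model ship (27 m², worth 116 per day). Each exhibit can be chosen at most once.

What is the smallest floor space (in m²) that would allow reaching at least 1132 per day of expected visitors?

Minimise m² subject to total expected visitors ≥ 1132.
armor display + map room + manuscript case + fossil hall reaches 1212 using 46 m².
Below 46 m² the best achievable stays under 1132.

46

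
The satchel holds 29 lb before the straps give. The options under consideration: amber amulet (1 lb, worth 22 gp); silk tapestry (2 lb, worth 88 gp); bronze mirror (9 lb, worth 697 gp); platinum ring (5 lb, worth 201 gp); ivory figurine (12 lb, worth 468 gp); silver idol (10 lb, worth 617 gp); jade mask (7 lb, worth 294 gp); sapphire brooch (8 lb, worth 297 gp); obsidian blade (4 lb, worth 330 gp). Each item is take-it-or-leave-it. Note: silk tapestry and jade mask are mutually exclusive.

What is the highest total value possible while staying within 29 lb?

1867

A density-first pass picks amber amulet + silk tapestry + bronze mirror + silver idol + obsidian blade — 1754 at 26 lb.
Replace silk tapestry with platinum ring: the trade gains 113 net, giving 1867 at 29 lb.
Runner-up bronze mirror + platinum ring + silver idol + obsidian blade tops out at 1845.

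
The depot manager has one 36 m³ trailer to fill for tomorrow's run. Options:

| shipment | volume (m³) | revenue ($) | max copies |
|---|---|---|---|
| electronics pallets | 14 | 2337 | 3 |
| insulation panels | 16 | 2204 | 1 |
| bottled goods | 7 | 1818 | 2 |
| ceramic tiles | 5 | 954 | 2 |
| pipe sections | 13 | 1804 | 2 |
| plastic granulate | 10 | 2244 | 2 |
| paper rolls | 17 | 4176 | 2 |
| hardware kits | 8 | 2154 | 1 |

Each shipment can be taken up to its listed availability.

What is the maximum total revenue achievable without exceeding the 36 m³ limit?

8766

Ranking by ratio (revenue/m³): hardware kits 269.25, bottled goods 259.71, paper rolls 245.65.
The ratio heuristic lands on 2×bottled goods + plastic granulate + hardware kits (8034) but leaves 4 m³ idle.
Dropping plastic granulate and hardware kits frees 18 m³; slotting in ceramic tiles + paper rolls (22 m³) lifts the total to 8766 at 36 m³.
No other feasible combination exceeds 8766.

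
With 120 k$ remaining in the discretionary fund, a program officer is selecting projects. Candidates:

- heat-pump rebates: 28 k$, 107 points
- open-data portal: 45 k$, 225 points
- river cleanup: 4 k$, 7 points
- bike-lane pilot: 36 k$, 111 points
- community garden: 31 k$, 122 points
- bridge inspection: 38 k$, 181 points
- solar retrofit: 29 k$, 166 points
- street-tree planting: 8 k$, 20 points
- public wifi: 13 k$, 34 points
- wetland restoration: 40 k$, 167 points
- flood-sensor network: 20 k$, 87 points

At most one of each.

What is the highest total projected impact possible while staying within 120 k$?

592

Open-data portal + bridge inspection + solar retrofit + street-tree planting uses 120 of the 120 k$ and totals 592.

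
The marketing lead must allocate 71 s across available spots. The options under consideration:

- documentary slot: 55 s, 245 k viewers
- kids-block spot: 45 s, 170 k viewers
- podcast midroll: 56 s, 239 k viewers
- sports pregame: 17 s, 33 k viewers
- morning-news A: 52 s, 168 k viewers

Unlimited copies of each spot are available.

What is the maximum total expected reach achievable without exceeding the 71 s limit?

245

Density check — documentary slot 4.45, podcast midroll 4.27, kids-block spot 3.78, morning-news A 3.23 are the best per s.
Best packing: documentary slot — 55 s, 245 total.
That's the maximum — no swap from here does better than 245.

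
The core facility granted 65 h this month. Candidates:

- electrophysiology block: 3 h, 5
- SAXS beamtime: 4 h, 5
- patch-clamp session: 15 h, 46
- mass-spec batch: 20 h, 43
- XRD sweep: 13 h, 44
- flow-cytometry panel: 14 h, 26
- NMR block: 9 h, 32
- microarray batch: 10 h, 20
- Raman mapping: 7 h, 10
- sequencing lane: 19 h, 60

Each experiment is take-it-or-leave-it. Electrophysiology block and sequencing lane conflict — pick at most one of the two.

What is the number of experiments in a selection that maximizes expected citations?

5

The maximum expected citations within 65 h is 192.
For example patch-clamp session + XRD sweep + NMR block + Raman mapping + sequencing lane achieves it, using 63 h.
Any selection reaching 192 contains exactly 5 experiments.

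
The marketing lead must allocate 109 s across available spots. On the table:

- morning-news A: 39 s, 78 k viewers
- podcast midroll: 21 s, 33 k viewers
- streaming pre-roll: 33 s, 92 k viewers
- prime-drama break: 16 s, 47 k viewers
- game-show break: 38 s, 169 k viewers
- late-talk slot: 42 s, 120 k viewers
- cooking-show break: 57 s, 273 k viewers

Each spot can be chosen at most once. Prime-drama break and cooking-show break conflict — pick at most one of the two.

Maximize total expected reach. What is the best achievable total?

442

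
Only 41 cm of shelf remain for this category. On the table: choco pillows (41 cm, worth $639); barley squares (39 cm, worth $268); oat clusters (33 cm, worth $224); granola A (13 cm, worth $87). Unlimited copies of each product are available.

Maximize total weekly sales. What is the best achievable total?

Choco pillows uses 41 of the 41 cm and totals 639.
Nothing else within 41 cm beats 639.

639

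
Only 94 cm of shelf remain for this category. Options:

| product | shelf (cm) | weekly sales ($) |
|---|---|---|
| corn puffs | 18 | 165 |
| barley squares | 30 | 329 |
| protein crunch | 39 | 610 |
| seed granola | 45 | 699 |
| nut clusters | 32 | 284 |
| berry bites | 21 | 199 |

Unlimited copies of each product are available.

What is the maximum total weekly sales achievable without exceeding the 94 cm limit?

Density check — protein crunch 15.64, seed granola 15.53, barley squares 10.97, berry bites 9.48 are the best per cm.
Taking the top-ratio products first gives 2×protein crunch for 1220 (78 cm).
The 78 cm tied up in 2×protein crunch is better spent on 2×seed granola — total rises to 1398 (90 cm).

1398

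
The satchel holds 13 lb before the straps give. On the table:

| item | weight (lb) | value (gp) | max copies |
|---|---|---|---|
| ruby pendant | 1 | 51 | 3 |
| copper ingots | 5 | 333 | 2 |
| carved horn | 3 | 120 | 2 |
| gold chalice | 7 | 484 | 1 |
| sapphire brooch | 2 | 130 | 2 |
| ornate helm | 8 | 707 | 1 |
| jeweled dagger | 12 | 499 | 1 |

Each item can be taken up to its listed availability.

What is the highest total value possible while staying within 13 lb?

Taking copper ingots + ornate helm: 13 lb used, 1040 in value.
No other feasible combination exceeds 1040.

1040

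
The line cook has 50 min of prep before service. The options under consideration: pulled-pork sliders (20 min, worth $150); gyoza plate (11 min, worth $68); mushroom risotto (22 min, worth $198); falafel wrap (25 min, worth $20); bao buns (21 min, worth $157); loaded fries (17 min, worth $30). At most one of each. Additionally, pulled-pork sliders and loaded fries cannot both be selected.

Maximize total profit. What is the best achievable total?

355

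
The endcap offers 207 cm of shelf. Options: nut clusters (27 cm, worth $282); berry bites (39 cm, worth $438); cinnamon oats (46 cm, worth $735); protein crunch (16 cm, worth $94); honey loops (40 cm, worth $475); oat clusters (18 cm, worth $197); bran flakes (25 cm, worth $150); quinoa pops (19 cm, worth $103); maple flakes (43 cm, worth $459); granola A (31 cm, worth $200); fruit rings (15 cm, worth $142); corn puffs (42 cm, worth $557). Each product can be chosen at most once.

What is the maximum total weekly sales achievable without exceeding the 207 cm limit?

2565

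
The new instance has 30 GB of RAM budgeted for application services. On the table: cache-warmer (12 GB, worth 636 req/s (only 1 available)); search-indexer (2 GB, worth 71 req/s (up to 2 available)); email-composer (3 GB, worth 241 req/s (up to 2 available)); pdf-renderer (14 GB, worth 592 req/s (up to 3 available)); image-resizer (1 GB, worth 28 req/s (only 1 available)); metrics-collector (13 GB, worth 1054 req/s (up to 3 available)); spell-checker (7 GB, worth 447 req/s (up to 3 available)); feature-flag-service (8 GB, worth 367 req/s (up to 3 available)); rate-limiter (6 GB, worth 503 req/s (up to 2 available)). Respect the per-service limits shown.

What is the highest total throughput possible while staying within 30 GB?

2377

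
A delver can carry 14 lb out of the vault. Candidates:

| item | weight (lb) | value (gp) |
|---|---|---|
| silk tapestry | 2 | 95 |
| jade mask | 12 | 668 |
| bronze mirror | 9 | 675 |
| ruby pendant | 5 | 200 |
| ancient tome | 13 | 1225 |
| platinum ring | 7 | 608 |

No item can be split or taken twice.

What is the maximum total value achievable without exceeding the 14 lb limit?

1225

Ranking by ratio (value/lb): ancient tome 94.23, platinum ring 86.86, bronze mirror 75.00, jade mask 55.67.
Ancient tome uses 13 of the 14 lb and totals 1225.
Nothing else within 14 lb beats 1225.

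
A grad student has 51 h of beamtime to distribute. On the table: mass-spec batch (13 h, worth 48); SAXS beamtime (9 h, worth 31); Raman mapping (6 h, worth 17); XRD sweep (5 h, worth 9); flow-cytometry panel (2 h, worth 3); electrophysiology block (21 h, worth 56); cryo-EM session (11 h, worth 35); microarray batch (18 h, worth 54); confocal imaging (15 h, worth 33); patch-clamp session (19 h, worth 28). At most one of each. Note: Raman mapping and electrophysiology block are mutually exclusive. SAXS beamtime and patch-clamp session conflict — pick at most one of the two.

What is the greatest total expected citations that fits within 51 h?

Density check — mass-spec batch 3.69, SAXS beamtime 3.44, cryo-EM session 3.18, microarray batch 3.00 are the best per h.
The ratio ordering already packs tightly: mass-spec batch + SAXS beamtime + cryo-EM session + microarray batch, 51 h, 168.
No other feasible combination exceeds 168.

168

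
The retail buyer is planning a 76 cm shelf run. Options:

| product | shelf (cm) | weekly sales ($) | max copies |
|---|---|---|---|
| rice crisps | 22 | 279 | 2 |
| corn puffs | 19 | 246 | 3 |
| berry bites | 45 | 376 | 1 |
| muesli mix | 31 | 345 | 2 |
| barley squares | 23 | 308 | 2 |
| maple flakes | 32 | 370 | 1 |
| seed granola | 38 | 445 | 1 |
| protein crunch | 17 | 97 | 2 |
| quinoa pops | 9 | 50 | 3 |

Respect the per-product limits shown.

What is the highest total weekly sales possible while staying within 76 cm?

Ranking by ratio (weekly sales/cm): barley squares 13.39, corn puffs 12.95, rice crisps 12.68, seed granola 11.71.
Taking the top-ratio products first gives corn puffs + 2×barley squares + quinoa pops for 912 (74 cm).
Dropping 2×barley squares and quinoa pops frees 55 cm; slotting in corn puffs + seed granola (57 cm) lifts the total to 937 at 76 cm.
No other feasible combination exceeds 937.

937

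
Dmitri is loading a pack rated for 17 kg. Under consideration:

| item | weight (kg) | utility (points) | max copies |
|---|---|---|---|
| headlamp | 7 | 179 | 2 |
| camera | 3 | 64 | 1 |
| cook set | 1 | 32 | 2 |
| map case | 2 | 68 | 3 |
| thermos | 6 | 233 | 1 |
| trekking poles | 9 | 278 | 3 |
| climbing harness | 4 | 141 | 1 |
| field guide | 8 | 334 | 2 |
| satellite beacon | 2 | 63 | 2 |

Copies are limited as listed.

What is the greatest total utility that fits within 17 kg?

700

Taking cook set + 2×field guide: 17 kg used, 700 in utility.
Every other selection either busts 17 kg or exceeds an availability limit or fails to beat 700.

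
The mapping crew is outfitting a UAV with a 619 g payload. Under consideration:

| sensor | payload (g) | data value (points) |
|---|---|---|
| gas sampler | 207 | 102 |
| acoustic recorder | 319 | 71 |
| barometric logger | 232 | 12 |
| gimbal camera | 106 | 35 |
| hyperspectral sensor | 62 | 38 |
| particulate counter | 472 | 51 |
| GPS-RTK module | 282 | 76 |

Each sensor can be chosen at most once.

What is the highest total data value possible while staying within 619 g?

By data value per g: hyperspectral sensor 0.61, gas sampler 0.49, gimbal camera 0.33, GPS-RTK module 0.27 lead.
Filling by ratio: gas sampler + barometric logger + gimbal camera + hyperspectral sensor for 187, with 12 g left unused.
Dropping barometric logger and gimbal camera frees 338 g; slotting in GPS-RTK module (282 g) lifts the total to 216 at 551 g.
The closest alternative, gas sampler + gimbal camera + GPS-RTK module, reaches only 213.

216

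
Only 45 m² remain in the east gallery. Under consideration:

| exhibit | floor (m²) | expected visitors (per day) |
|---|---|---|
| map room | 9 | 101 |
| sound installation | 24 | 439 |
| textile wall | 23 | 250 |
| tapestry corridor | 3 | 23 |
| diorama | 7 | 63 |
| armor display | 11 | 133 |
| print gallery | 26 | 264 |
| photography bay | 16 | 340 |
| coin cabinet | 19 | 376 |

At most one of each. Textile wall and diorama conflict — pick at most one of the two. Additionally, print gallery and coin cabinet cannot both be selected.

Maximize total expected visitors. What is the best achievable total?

817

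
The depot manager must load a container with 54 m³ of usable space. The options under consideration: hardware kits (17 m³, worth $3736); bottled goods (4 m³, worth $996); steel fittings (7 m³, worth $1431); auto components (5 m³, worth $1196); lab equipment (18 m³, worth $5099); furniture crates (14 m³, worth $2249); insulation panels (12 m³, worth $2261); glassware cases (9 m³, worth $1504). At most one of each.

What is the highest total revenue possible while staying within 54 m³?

12531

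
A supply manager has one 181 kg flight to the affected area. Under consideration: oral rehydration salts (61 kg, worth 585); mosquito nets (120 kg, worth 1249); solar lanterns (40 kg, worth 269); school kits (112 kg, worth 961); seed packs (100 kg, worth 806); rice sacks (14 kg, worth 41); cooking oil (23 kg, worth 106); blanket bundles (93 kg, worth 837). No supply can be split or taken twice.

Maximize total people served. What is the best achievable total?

1834

The ratio ordering already packs tightly: oral rehydration salts + mosquito nets, 181 kg, 1834.
Runner-up mosquito nets + solar lanterns + rice sacks tops out at 1559.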